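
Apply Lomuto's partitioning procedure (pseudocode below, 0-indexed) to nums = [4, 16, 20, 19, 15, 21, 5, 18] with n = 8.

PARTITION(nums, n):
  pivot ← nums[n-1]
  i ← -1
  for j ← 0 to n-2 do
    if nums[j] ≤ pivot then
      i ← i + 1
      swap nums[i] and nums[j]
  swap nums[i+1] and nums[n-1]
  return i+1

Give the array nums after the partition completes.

pivot = nums[7] = 18; i = -1
j=0: nums[0]=4 ≤ 18 → i=0, swap nums[0],nums[0] (no change) → [4, 16, 20, 19, 15, 21, 5, 18]
j=1: nums[1]=16 ≤ 18 → i=1, swap nums[1],nums[1] (no change) → [4, 16, 20, 19, 15, 21, 5, 18]
j=2: nums[2]=20 > 18 → no swap
j=3: nums[3]=19 > 18 → no swap
j=4: nums[4]=15 ≤ 18 → i=2, swap nums[2],nums[4] → [4, 16, 15, 19, 20, 21, 5, 18]
j=5: nums[5]=21 > 18 → no swap
j=6: nums[6]=5 ≤ 18 → i=3, swap nums[3],nums[6] → [4, 16, 15, 5, 20, 21, 19, 18]
final swap nums[4],nums[7] → [4, 16, 15, 5, 18, 21, 19, 20]; return 4

[4, 16, 15, 5, 18, 21, 19, 20]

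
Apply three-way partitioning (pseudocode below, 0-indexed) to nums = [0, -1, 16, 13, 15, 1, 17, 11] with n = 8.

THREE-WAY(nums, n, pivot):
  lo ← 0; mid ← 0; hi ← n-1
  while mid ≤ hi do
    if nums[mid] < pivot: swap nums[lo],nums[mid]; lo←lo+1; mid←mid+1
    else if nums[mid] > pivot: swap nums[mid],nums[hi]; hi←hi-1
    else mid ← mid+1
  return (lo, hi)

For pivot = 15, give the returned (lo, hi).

(5, 5)

pivot = 15; lo=0, mid=0, hi=7
nums[mid]=0<15: swap nums[0],nums[0]; lo=1,mid=1 → [0, -1, 16, 13, 15, 1, 17, 11]
nums[mid]=-1<15: swap nums[1],nums[1]; lo=2,mid=2 → [0, -1, 16, 13, 15, 1, 17, 11]
nums[mid]=16>15: swap nums[2],nums[7]; hi=6 → [0, -1, 11, 13, 15, 1, 17, 16]
nums[mid]=11<15: swap nums[2],nums[2]; lo=3,mid=3 → [0, -1, 11, 13, 15, 1, 17, 16]
nums[mid]=13<15: swap nums[3],nums[3]; lo=4,mid=4 → [0, -1, 11, 13, 15, 1, 17, 16]
nums[mid]=15=15: mid=5
nums[mid]=1<15: swap nums[4],nums[5]; lo=5,mid=6 → [0, -1, 11, 13, 1, 15, 17, 16]
nums[mid]=17>15: swap nums[6],nums[6]; hi=5 → [0, -1, 11, 13, 1, 15, 17, 16]
end: lo=5, hi=5; nums = [0, -1, 11, 13, 1, 15, 17, 16]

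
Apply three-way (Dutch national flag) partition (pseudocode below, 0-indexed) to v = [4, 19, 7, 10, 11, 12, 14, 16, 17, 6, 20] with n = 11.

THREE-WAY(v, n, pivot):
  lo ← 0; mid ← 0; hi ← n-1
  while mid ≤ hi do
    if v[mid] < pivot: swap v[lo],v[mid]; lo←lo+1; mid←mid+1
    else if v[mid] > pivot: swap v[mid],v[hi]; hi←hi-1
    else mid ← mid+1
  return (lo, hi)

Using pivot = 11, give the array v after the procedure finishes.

pivot = 11; lo=0, mid=0, hi=10
v[mid]=4<11: swap v[0],v[0]; lo=1,mid=1 → [4, 19, 7, 10, 11, 12, 14, 16, 17, 6, 20]
v[mid]=19>11: swap v[1],v[10]; hi=9 → [4, 20, 7, 10, 11, 12, 14, 16, 17, 6, 19]
v[mid]=20>11: swap v[1],v[9]; hi=8 → [4, 6, 7, 10, 11, 12, 14, 16, 17, 20, 19]
v[mid]=6<11: swap v[1],v[1]; lo=2,mid=2 → [4, 6, 7, 10, 11, 12, 14, 16, 17, 20, 19]
v[mid]=7<11: swap v[2],v[2]; lo=3,mid=3 → [4, 6, 7, 10, 11, 12, 14, 16, 17, 20, 19]
v[mid]=10<11: swap v[3],v[3]; lo=4,mid=4 → [4, 6, 7, 10, 11, 12, 14, 16, 17, 20, 19]
v[mid]=11=11: mid=5
v[mid]=12>11: swap v[5],v[8]; hi=7 → [4, 6, 7, 10, 11, 17, 14, 16, 12, 20, 19]
v[mid]=17>11: swap v[5],v[7]; hi=6 → [4, 6, 7, 10, 11, 16, 14, 17, 12, 20, 19]
v[mid]=16>11: swap v[5],v[6]; hi=5 → [4, 6, 7, 10, 11, 14, 16, 17, 12, 20, 19]
v[mid]=14>11: swap v[5],v[5]; hi=4 → [4, 6, 7, 10, 11, 14, 16, 17, 12, 20, 19]
end: lo=4, hi=4; v = [4, 6, 7, 10, 11, 14, 16, 17, 12, 20, 19]

[4, 6, 7, 10, 11, 14, 16, 17, 12, 20, 19]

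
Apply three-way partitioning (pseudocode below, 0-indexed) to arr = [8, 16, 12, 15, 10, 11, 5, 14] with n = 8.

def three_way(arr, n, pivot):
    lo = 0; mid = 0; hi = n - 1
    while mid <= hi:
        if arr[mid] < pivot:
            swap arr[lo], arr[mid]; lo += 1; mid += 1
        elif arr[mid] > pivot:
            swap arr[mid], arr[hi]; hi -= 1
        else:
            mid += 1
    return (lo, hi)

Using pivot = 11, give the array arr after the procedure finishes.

lo=0 mid=0 hi=7
8<11: swap(0,0), lo=1 mid=1 ⇒ [8, 16, 12, 15, 10, 11, 5, 14]
16>11: swap(1,7), hi=6 ⇒ [8, 14, 12, 15, 10, 11, 5, 16]
14>11: swap(1,6), hi=5 ⇒ [8, 5, 12, 15, 10, 11, 14, 16]
5<11: swap(1,1), lo=2 mid=2 ⇒ [8, 5, 12, 15, 10, 11, 14, 16]
12>11: swap(2,5), hi=4 ⇒ [8, 5, 11, 15, 10, 12, 14, 16]
11=11: mid=3
15>11: swap(3,4), hi=3 ⇒ [8, 5, 11, 10, 15, 12, 14, 16]
10<11: swap(2,3), lo=3 mid=4 ⇒ [8, 5, 10, 11, 15, 12, 14, 16]
done. lo=3 hi=3; arr=[8, 5, 10, 11, 15, 12, 14, 16]

[8, 5, 10, 11, 15, 12, 14, 16]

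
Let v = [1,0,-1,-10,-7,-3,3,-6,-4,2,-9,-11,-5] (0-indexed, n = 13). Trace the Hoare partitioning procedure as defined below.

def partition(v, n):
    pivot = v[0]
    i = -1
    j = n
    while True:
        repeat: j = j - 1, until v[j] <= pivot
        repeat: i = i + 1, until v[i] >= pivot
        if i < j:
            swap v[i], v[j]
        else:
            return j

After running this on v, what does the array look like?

[-5,0,-1,-10,-7,-3,-11,-6,-4,-9,2,3,1]

pivot=1
j stops at 12 (-5), i stops at 0 (1); swap ⇒ [-5,0,-1,-10,-7,-3,3,-6,-4,2,-9,-11,1]
j stops at 11 (-11), i stops at 6 (3); swap ⇒ [-5,0,-1,-10,-7,-3,-11,-6,-4,2,-9,3,1]
j stops at 10 (-9), i stops at 9 (2); swap ⇒ [-5,0,-1,-10,-7,-3,-11,-6,-4,-9,2,3,1]
j stops at 9, i stops at 10; i≥j ⇒ return 9. v=[-5,0,-1,-10,-7,-3,-11,-6,-4,-9,2,3,1]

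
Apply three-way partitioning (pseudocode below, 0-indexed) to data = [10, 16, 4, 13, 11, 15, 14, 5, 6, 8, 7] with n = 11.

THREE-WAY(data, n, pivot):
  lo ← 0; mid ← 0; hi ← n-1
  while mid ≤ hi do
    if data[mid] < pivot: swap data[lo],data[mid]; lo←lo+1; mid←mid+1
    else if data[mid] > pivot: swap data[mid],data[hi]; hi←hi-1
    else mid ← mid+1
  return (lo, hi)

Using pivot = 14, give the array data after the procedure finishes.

pivot = 14; lo=0, mid=0, hi=10
data[mid]=10<14: swap data[0],data[0]; lo=1,mid=1 → [10, 16, 4, 13, 11, 15, 14, 5, 6, 8, 7]
data[mid]=16>14: swap data[1],data[10]; hi=9 → [10, 7, 4, 13, 11, 15, 14, 5, 6, 8, 16]
data[mid]=7<14: swap data[1],data[1]; lo=2,mid=2 → [10, 7, 4, 13, 11, 15, 14, 5, 6, 8, 16]
data[mid]=4<14: swap data[2],data[2]; lo=3,mid=3 → [10, 7, 4, 13, 11, 15, 14, 5, 6, 8, 16]
data[mid]=13<14: swap data[3],data[3]; lo=4,mid=4 → [10, 7, 4, 13, 11, 15, 14, 5, 6, 8, 16]
data[mid]=11<14: swap data[4],data[4]; lo=5,mid=5 → [10, 7, 4, 13, 11, 15, 14, 5, 6, 8, 16]
data[mid]=15>14: swap data[5],data[9]; hi=8 → [10, 7, 4, 13, 11, 8, 14, 5, 6, 15, 16]
data[mid]=8<14: swap data[5],data[5]; lo=6,mid=6 → [10, 7, 4, 13, 11, 8, 14, 5, 6, 15, 16]
data[mid]=14=14: mid=7
data[mid]=5<14: swap data[6],data[7]; lo=7,mid=8 → [10, 7, 4, 13, 11, 8, 5, 14, 6, 15, 16]
data[mid]=6<14: swap data[7],data[8]; lo=8,mid=9 → [10, 7, 4, 13, 11, 8, 5, 6, 14, 15, 16]
end: lo=8, hi=8; data = [10, 7, 4, 13, 11, 8, 5, 6, 14, 15, 16]

[10, 7, 4, 13, 11, 8, 5, 6, 14, 15, 16]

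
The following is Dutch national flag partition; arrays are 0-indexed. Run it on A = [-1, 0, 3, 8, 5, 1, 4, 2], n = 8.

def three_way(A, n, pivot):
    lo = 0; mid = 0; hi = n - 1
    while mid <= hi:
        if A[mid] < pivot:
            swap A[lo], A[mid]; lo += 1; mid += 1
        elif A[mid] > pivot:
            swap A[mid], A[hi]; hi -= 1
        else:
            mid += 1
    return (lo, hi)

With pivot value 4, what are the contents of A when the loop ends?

[-1, 0, 3, 2, 1, 4, 5, 8]

lo=0 mid=0 hi=7
-1<4: swap(0,0), lo=1 mid=1 ⇒ [-1, 0, 3, 8, 5, 1, 4, 2]
0<4: swap(1,1), lo=2 mid=2 ⇒ [-1, 0, 3, 8, 5, 1, 4, 2]
3<4: swap(2,2), lo=3 mid=3 ⇒ [-1, 0, 3, 8, 5, 1, 4, 2]
8>4: swap(3,7), hi=6 ⇒ [-1, 0, 3, 2, 5, 1, 4, 8]
2<4: swap(3,3), lo=4 mid=4 ⇒ [-1, 0, 3, 2, 5, 1, 4, 8]
5>4: swap(4,6), hi=5 ⇒ [-1, 0, 3, 2, 4, 1, 5, 8]
4=4: mid=5
1<4: swap(4,5), lo=5 mid=6 ⇒ [-1, 0, 3, 2, 1, 4, 5, 8]
done. lo=5 hi=5; A=[-1, 0, 3, 2, 1, 4, 5, 8]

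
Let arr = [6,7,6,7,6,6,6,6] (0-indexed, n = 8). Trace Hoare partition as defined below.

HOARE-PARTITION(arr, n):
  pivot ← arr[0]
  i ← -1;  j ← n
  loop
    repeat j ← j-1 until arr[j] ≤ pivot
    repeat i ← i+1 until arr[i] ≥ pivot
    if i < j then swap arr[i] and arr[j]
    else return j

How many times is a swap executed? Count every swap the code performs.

4

pivot = arr[0] = 6; i = -1, j = 8
j→7 (arr[7]=6≤6), i→0 (arr[0]=6≥6); i<j, swap → [6,7,6,7,6,6,6,6]
j→6 (arr[6]=6≤6), i→1 (arr[1]=7≥6); i<j, swap → [6,6,6,7,6,6,7,6]
j→5 (arr[5]=6≤6), i→2 (arr[2]=6≥6); i<j, swap → [6,6,6,7,6,6,7,6]
j→4 (arr[4]=6≤6), i→3 (arr[3]=7≥6); i<j, swap → [6,6,6,6,7,6,7,6]
j→3, i→4; i≥j, return j=3. arr = [6,6,6,6,7,6,7,6]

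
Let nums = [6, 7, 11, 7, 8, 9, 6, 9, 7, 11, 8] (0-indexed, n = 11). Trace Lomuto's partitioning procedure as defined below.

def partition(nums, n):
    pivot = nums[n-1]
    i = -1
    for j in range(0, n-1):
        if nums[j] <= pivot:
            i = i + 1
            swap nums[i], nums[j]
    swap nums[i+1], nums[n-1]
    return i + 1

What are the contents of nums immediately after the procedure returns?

[6, 7, 7, 8, 6, 7, 8, 9, 9, 11, 11]

pivot = nums[10] = 8; i = -1
j=0: nums[0]=6 ≤ 8 → i=0, swap nums[0],nums[0] (no change) → [6, 7, 11, 7, 8, 9, 6, 9, 7, 11, 8]
j=1: nums[1]=7 ≤ 8 → i=1, swap nums[1],nums[1] (no change) → [6, 7, 11, 7, 8, 9, 6, 9, 7, 11, 8]
j=2: nums[2]=11 > 8 → no swap
j=3: nums[3]=7 ≤ 8 → i=2, swap nums[2],nums[3] → [6, 7, 7, 11, 8, 9, 6, 9, 7, 11, 8]
j=4: nums[4]=8 ≤ 8 → i=3, swap nums[3],nums[4] → [6, 7, 7, 8, 11, 9, 6, 9, 7, 11, 8]
j=5: nums[5]=9 > 8 → no swap
j=6: nums[6]=6 ≤ 8 → i=4, swap nums[4],nums[6] → [6, 7, 7, 8, 6, 9, 11, 9, 7, 11, 8]
j=7: nums[7]=9 > 8 → no swap
j=8: nums[8]=7 ≤ 8 → i=5, swap nums[5],nums[8] → [6, 7, 7, 8, 6, 7, 11, 9, 9, 11, 8]
j=9: nums[9]=11 > 8 → no swap
final swap nums[6],nums[10] → [6, 7, 7, 8, 6, 7, 8, 9, 9, 11, 11]; return 6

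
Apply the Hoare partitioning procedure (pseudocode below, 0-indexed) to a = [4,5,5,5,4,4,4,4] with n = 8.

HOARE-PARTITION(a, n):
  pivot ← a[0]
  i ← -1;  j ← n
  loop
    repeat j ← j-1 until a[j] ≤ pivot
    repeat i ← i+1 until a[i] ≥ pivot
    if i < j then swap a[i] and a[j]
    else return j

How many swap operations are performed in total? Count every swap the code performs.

4

pivot = a[0] = 4; i = -1, j = 8
j→7 (a[7]=4≤4), i→0 (a[0]=4≥4); i<j, swap → [4,5,5,5,4,4,4,4]
j→6 (a[6]=4≤4), i→1 (a[1]=5≥4); i<j, swap → [4,4,5,5,4,4,5,4]
j→5 (a[5]=4≤4), i→2 (a[2]=5≥4); i<j, swap → [4,4,4,5,4,5,5,4]
j→4 (a[4]=4≤4), i→3 (a[3]=5≥4); i<j, swap → [4,4,4,4,5,5,5,4]
j→3, i→4; i≥j, return j=3. a = [4,4,4,4,5,5,5,4]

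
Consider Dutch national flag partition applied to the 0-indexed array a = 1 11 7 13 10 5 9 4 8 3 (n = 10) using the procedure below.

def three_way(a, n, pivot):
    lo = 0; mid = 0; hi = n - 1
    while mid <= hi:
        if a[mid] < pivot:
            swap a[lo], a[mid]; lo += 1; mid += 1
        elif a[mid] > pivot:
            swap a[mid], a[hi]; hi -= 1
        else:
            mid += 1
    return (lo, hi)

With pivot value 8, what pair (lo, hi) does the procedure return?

pivot = 8; lo=0, mid=0, hi=9
a[mid]=1<8: swap a[0],a[0]; lo=1,mid=1 → 1 11 7 13 10 5 9 4 8 3
a[mid]=11>8: swap a[1],a[9]; hi=8 → 1 3 7 13 10 5 9 4 8 11
a[mid]=3<8: swap a[1],a[1]; lo=2,mid=2 → 1 3 7 13 10 5 9 4 8 11
a[mid]=7<8: swap a[2],a[2]; lo=3,mid=3 → 1 3 7 13 10 5 9 4 8 11
a[mid]=13>8: swap a[3],a[8]; hi=7 → 1 3 7 8 10 5 9 4 13 11
a[mid]=8=8: mid=4
a[mid]=10>8: swap a[4],a[7]; hi=6 → 1 3 7 8 4 5 9 10 13 11
a[mid]=4<8: swap a[3],a[4]; lo=4,mid=5 → 1 3 7 4 8 5 9 10 13 11
a[mid]=5<8: swap a[4],a[5]; lo=5,mid=6 → 1 3 7 4 5 8 9 10 13 11
a[mid]=9>8: swap a[6],a[6]; hi=5 → 1 3 7 4 5 8 9 10 13 11
end: lo=5, hi=5; a = 1 3 7 4 5 8 9 10 13 11

(5, 5)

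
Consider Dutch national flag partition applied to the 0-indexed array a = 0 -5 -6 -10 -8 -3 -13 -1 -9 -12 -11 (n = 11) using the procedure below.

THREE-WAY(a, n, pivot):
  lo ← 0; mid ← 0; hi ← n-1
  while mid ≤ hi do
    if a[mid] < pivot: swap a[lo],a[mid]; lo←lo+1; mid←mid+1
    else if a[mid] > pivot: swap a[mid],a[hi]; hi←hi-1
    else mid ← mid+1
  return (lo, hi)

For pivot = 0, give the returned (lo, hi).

(10, 10)

lo=0 mid=0 hi=10
0=0: mid=1
-5<0: swap(0,1), lo=1 mid=2 ⇒ -5 0 -6 -10 -8 -3 -13 -1 -9 -12 -11
-6<0: swap(1,2), lo=2 mid=3 ⇒ -5 -6 0 -10 -8 -3 -13 -1 -9 -12 -11
-10<0: swap(2,3), lo=3 mid=4 ⇒ -5 -6 -10 0 -8 -3 -13 -1 -9 -12 -11
-8<0: swap(3,4), lo=4 mid=5 ⇒ -5 -6 -10 -8 0 -3 -13 -1 -9 -12 -11
-3<0: swap(4,5), lo=5 mid=6 ⇒ -5 -6 -10 -8 -3 0 -13 -1 -9 -12 -11
-13<0: swap(5,6), lo=6 mid=7 ⇒ -5 -6 -10 -8 -3 -13 0 -1 -9 -12 -11
-1<0: swap(6,7), lo=7 mid=8 ⇒ -5 -6 -10 -8 -3 -13 -1 0 -9 -12 -11
-9<0: swap(7,8), lo=8 mid=9 ⇒ -5 -6 -10 -8 -3 -13 -1 -9 0 -12 -11
-12<0: swap(8,9), lo=9 mid=10 ⇒ -5 -6 -10 -8 -3 -13 -1 -9 -12 0 -11
-11<0: swap(9,10), lo=10 mid=11 ⇒ -5 -6 -10 -8 -3 -13 -1 -9 -12 -11 0
done. lo=10 hi=10; a=-5 -6 -10 -8 -3 -13 -1 -9 -12 -11 0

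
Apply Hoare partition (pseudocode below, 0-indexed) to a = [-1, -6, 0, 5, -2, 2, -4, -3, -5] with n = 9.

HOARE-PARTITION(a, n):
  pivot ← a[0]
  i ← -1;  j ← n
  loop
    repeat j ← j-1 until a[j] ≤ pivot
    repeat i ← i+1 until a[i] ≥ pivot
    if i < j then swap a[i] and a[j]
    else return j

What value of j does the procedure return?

pivot = a[0] = -1; i = -1, j = 9
j→8 (a[8]=-5≤-1), i→0 (a[0]=-1≥-1); i<j, swap → [-5, -6, 0, 5, -2, 2, -4, -3, -1]
j→7 (a[7]=-3≤-1), i→2 (a[2]=0≥-1); i<j, swap → [-5, -6, -3, 5, -2, 2, -4, 0, -1]
j→6 (a[6]=-4≤-1), i→3 (a[3]=5≥-1); i<j, swap → [-5, -6, -3, -4, -2, 2, 5, 0, -1]
j→4, i→5; i≥j, return j=4. a = [-5, -6, -3, -4, -2, 2, 5, 0, -1]

4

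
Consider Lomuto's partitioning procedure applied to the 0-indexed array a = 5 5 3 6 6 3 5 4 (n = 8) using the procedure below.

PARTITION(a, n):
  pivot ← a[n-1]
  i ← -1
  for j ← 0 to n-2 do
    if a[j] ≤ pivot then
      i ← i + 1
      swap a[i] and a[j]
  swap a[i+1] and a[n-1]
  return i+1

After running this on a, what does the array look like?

3 3 4 6 6 5 5 5

pivot = a[7] = 4; i = -1
j=0: a[0]=5 > 4 → no swap
j=1: a[1]=5 > 4 → no swap
j=2: a[2]=3 ≤ 4 → i=0, swap a[0],a[2] → 3 5 5 6 6 3 5 4
j=3: a[3]=6 > 4 → no swap
j=4: a[4]=6 > 4 → no swap
j=5: a[5]=3 ≤ 4 → i=1, swap a[1],a[5] → 3 3 5 6 6 5 5 4
j=6: a[6]=5 > 4 → no swap
final swap a[2],a[7] → 3 3 4 6 6 5 5 5; return 2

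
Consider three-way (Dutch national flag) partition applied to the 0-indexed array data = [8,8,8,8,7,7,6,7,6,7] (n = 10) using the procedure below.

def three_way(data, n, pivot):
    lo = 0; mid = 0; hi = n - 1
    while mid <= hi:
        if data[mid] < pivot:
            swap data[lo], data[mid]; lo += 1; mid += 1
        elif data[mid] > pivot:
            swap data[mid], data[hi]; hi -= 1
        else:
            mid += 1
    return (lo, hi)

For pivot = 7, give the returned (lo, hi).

pivot = 7; lo=0, mid=0, hi=9
data[mid]=8>7: swap data[0],data[9]; hi=8 → [7,8,8,8,7,7,6,7,6,8]
data[mid]=7=7: mid=1
data[mid]=8>7: swap data[1],data[8]; hi=7 → [7,6,8,8,7,7,6,7,8,8]
data[mid]=6<7: swap data[0],data[1]; lo=1,mid=2 → [6,7,8,8,7,7,6,7,8,8]
data[mid]=8>7: swap data[2],data[7]; hi=6 → [6,7,7,8,7,7,6,8,8,8]
data[mid]=7=7: mid=3
data[mid]=8>7: swap data[3],data[6]; hi=5 → [6,7,7,6,7,7,8,8,8,8]
data[mid]=6<7: swap data[1],data[3]; lo=2,mid=4 → [6,6,7,7,7,7,8,8,8,8]
data[mid]=7=7: mid=5
data[mid]=7=7: mid=6
end: lo=2, hi=5; data = [6,6,7,7,7,7,8,8,8,8]

(2, 5)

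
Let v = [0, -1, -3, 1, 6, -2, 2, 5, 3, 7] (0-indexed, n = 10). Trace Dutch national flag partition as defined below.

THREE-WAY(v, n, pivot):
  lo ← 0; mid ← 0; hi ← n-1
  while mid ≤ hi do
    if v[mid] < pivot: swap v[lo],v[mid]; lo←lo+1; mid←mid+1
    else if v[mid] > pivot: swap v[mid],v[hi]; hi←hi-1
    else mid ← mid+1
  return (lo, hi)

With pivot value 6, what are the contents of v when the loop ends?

[0, -1, -3, 1, -2, 2, 5, 3, 6, 7]

pivot = 6; lo=0, mid=0, hi=9
v[mid]=0<6: swap v[0],v[0]; lo=1,mid=1 → [0, -1, -3, 1, 6, -2, 2, 5, 3, 7]
v[mid]=-1<6: swap v[1],v[1]; lo=2,mid=2 → [0, -1, -3, 1, 6, -2, 2, 5, 3, 7]
v[mid]=-3<6: swap v[2],v[2]; lo=3,mid=3 → [0, -1, -3, 1, 6, -2, 2, 5, 3, 7]
v[mid]=1<6: swap v[3],v[3]; lo=4,mid=4 → [0, -1, -3, 1, 6, -2, 2, 5, 3, 7]
v[mid]=6=6: mid=5
v[mid]=-2<6: swap v[4],v[5]; lo=5,mid=6 → [0, -1, -3, 1, -2, 6, 2, 5, 3, 7]
v[mid]=2<6: swap v[5],v[6]; lo=6,mid=7 → [0, -1, -3, 1, -2, 2, 6, 5, 3, 7]
v[mid]=5<6: swap v[6],v[7]; lo=7,mid=8 → [0, -1, -3, 1, -2, 2, 5, 6, 3, 7]
v[mid]=3<6: swap v[7],v[8]; lo=8,mid=9 → [0, -1, -3, 1, -2, 2, 5, 3, 6, 7]
v[mid]=7>6: swap v[9],v[9]; hi=8 → [0, -1, -3, 1, -2, 2, 5, 3, 6, 7]
end: lo=8, hi=8; v = [0, -1, -3, 1, -2, 2, 5, 3, 6, 7]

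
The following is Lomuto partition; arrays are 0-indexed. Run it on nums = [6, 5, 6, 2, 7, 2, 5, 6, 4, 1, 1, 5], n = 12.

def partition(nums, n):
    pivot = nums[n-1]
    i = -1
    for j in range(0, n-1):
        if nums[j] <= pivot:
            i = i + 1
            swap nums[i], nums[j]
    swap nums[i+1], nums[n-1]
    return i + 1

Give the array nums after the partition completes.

pivot=5, i=-1
j=0: 6>5, skip
j=1: 5≤5, i=0, swap(0,1) ⇒ [5, 6, 6, 2, 7, 2, 5, 6, 4, 1, 1, 5]
j=2: 6>5, skip
j=3: 2≤5, i=1, swap(1,3) ⇒ [5, 2, 6, 6, 7, 2, 5, 6, 4, 1, 1, 5]
j=4: 7>5, skip
j=5: 2≤5, i=2, swap(2,5) ⇒ [5, 2, 2, 6, 7, 6, 5, 6, 4, 1, 1, 5]
j=6: 5≤5, i=3, swap(3,6) ⇒ [5, 2, 2, 5, 7, 6, 6, 6, 4, 1, 1, 5]
j=7: 6>5, skip
j=8: 4≤5, i=4, swap(4,8) ⇒ [5, 2, 2, 5, 4, 6, 6, 6, 7, 1, 1, 5]
j=9: 1≤5, i=5, swap(5,9) ⇒ [5, 2, 2, 5, 4, 1, 6, 6, 7, 6, 1, 5]
j=10: 1≤5, i=6, swap(6,10) ⇒ [5, 2, 2, 5, 4, 1, 1, 6, 7, 6, 6, 5]
swap(7,11) ⇒ [5, 2, 2, 5, 4, 1, 1, 5, 7, 6, 6, 6]; return 7

[5, 2, 2, 5, 4, 1, 1, 5, 7, 6, 6, 6]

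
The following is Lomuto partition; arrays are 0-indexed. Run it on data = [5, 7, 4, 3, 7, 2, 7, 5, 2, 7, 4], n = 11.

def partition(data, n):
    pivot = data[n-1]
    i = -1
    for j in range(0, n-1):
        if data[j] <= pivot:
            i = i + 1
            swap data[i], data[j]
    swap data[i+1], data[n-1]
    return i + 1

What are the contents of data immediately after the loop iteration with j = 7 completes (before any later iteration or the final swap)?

pivot=4, i=-1
j=0: 5>4, skip
j=1: 7>4, skip
j=2: 4≤4, i=0, swap(0,2) ⇒ [4, 7, 5, 3, 7, 2, 7, 5, 2, 7, 4]
j=3: 3≤4, i=1, swap(1,3) ⇒ [4, 3, 5, 7, 7, 2, 7, 5, 2, 7, 4]
j=4: 7>4, skip
j=5: 2≤4, i=2, swap(2,5) ⇒ [4, 3, 2, 7, 7, 5, 7, 5, 2, 7, 4]
j=6: 7>4, skip
j=7: 5>4, skip
(after j=7) data = [4, 3, 2, 7, 7, 5, 7, 5, 2, 7, 4]

[4, 3, 2, 7, 7, 5, 7, 5, 2, 7, 4]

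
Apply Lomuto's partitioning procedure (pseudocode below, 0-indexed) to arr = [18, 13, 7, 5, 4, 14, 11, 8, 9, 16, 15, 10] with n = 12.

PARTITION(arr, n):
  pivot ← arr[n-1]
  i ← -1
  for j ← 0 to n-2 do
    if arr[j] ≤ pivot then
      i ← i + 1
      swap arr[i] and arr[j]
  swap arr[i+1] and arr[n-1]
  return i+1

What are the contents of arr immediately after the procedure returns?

[7, 5, 4, 8, 9, 10, 11, 13, 18, 16, 15, 14]

pivot=10, i=-1
j=0: 18>10, skip
j=1: 13>10, skip
j=2: 7≤10, i=0, swap(0,2) ⇒ [7, 13, 18, 5, 4, 14, 11, 8, 9, 16, 15, 10]
j=3: 5≤10, i=1, swap(1,3) ⇒ [7, 5, 18, 13, 4, 14, 11, 8, 9, 16, 15, 10]
j=4: 4≤10, i=2, swap(2,4) ⇒ [7, 5, 4, 13, 18, 14, 11, 8, 9, 16, 15, 10]
j=5: 14>10, skip
j=6: 11>10, skip
j=7: 8≤10, i=3, swap(3,7) ⇒ [7, 5, 4, 8, 18, 14, 11, 13, 9, 16, 15, 10]
j=8: 9≤10, i=4, swap(4,8) ⇒ [7, 5, 4, 8, 9, 14, 11, 13, 18, 16, 15, 10]
j=9: 16>10, skip
j=10: 15>10, skip
swap(5,11) ⇒ [7, 5, 4, 8, 9, 10, 11, 13, 18, 16, 15, 14]; return 5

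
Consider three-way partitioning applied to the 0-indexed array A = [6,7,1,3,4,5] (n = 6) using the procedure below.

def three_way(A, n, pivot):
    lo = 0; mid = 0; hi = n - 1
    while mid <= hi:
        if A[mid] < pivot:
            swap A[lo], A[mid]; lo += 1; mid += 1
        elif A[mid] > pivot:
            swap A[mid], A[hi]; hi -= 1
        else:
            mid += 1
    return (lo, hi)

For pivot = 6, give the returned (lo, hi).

(4, 4)

lo=0 mid=0 hi=5
6=6: mid=1
7>6: swap(1,5), hi=4 ⇒ [6,5,1,3,4,7]
5<6: swap(0,1), lo=1 mid=2 ⇒ [5,6,1,3,4,7]
1<6: swap(1,2), lo=2 mid=3 ⇒ [5,1,6,3,4,7]
3<6: swap(2,3), lo=3 mid=4 ⇒ [5,1,3,6,4,7]
4<6: swap(3,4), lo=4 mid=5 ⇒ [5,1,3,4,6,7]
done. lo=4 hi=4; A=[5,1,3,4,6,7]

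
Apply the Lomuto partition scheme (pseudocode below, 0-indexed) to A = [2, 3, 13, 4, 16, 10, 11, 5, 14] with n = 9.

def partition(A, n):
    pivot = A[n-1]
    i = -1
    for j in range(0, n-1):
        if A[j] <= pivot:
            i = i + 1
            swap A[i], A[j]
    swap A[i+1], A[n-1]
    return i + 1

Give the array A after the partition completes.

[2, 3, 13, 4, 10, 11, 5, 14, 16]

pivot=14, i=-1
j=0: 2≤14, i=0, swap(0,0) ⇒ [2, 3, 13, 4, 16, 10, 11, 5, 14]
j=1: 3≤14, i=1, swap(1,1) ⇒ [2, 3, 13, 4, 16, 10, 11, 5, 14]
j=2: 13≤14, i=2, swap(2,2) ⇒ [2, 3, 13, 4, 16, 10, 11, 5, 14]
j=3: 4≤14, i=3, swap(3,3) ⇒ [2, 3, 13, 4, 16, 10, 11, 5, 14]
j=4: 16>14, skip
j=5: 10≤14, i=4, swap(4,5) ⇒ [2, 3, 13, 4, 10, 16, 11, 5, 14]
j=6: 11≤14, i=5, swap(5,6) ⇒ [2, 3, 13, 4, 10, 11, 16, 5, 14]
j=7: 5≤14, i=6, swap(6,7) ⇒ [2, 3, 13, 4, 10, 11, 5, 16, 14]
swap(7,8) ⇒ [2, 3, 13, 4, 10, 11, 5, 14, 16]; return 7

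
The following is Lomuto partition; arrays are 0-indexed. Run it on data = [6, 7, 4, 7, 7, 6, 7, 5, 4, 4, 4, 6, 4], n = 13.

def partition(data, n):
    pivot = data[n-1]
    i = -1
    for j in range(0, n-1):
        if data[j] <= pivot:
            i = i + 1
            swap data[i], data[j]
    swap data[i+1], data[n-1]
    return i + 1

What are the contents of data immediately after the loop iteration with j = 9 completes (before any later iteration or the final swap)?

[4, 4, 4, 7, 7, 6, 7, 5, 7, 6, 4, 6, 4]

pivot=4, i=-1
j=0: 6>4, skip
j=1: 7>4, skip
j=2: 4≤4, i=0, swap(0,2) ⇒ [4, 7, 6, 7, 7, 6, 7, 5, 4, 4, 4, 6, 4]
j=3: 7>4, skip
j=4: 7>4, skip
j=5: 6>4, skip
j=6: 7>4, skip
j=7: 5>4, skip
j=8: 4≤4, i=1, swap(1,8) ⇒ [4, 4, 6, 7, 7, 6, 7, 5, 7, 4, 4, 6, 4]
j=9: 4≤4, i=2, swap(2,9) ⇒ [4, 4, 4, 7, 7, 6, 7, 5, 7, 6, 4, 6, 4]
(after j=9) data = [4, 4, 4, 7, 7, 6, 7, 5, 7, 6, 4, 6, 4]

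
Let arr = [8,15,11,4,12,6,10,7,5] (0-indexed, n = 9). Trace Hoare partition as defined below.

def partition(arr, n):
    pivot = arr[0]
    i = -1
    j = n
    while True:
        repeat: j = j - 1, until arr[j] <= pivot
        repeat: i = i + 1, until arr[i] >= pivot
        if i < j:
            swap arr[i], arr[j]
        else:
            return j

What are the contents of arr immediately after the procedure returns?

pivot=8
j stops at 8 (5), i stops at 0 (8); swap ⇒ [5,15,11,4,12,6,10,7,8]
j stops at 7 (7), i stops at 1 (15); swap ⇒ [5,7,11,4,12,6,10,15,8]
j stops at 5 (6), i stops at 2 (11); swap ⇒ [5,7,6,4,12,11,10,15,8]
j stops at 3, i stops at 4; i≥j ⇒ return 3. arr=[5,7,6,4,12,11,10,15,8]

[5,7,6,4,12,11,10,15,8]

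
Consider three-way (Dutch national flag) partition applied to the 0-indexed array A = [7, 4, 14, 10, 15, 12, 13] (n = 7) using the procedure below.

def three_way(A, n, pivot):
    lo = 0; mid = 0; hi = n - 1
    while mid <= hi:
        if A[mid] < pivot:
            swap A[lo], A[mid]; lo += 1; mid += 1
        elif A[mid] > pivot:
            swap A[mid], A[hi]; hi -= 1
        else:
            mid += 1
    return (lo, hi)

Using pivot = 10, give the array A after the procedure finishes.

[7, 4, 10, 15, 12, 13, 14]

pivot = 10; lo=0, mid=0, hi=6
A[mid]=7<10: swap A[0],A[0]; lo=1,mid=1 → [7, 4, 14, 10, 15, 12, 13]
A[mid]=4<10: swap A[1],A[1]; lo=2,mid=2 → [7, 4, 14, 10, 15, 12, 13]
A[mid]=14>10: swap A[2],A[6]; hi=5 → [7, 4, 13, 10, 15, 12, 14]
A[mid]=13>10: swap A[2],A[5]; hi=4 → [7, 4, 12, 10, 15, 13, 14]
A[mid]=12>10: swap A[2],A[4]; hi=3 → [7, 4, 15, 10, 12, 13, 14]
A[mid]=15>10: swap A[2],A[3]; hi=2 → [7, 4, 10, 15, 12, 13, 14]
A[mid]=10=10: mid=3
end: lo=2, hi=2; A = [7, 4, 10, 15, 12, 13, 14]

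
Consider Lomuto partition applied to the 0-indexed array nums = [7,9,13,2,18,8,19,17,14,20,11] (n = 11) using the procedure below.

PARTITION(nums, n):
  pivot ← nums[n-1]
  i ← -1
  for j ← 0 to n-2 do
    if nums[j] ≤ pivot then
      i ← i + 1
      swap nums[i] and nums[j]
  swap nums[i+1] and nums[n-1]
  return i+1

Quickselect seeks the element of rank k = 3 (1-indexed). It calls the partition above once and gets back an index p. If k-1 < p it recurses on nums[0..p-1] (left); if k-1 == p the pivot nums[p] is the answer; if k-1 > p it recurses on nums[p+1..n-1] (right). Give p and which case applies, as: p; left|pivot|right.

4; left

pivot = nums[10] = 11; i = -1
j=0: nums[0]=7 ≤ 11 → i=0, swap nums[0],nums[0] (no change) → [7,9,13,2,18,8,19,17,14,20,11]
j=1: nums[1]=9 ≤ 11 → i=1, swap nums[1],nums[1] (no change) → [7,9,13,2,18,8,19,17,14,20,11]
j=2: nums[2]=13 > 11 → no swap
j=3: nums[3]=2 ≤ 11 → i=2, swap nums[2],nums[3] → [7,9,2,13,18,8,19,17,14,20,11]
j=4: nums[4]=18 > 11 → no swap
j=5: nums[5]=8 ≤ 11 → i=3, swap nums[3],nums[5] → [7,9,2,8,18,13,19,17,14,20,11]
j=6: nums[6]=19 > 11 → no swap
j=7: nums[7]=17 > 11 → no swap
j=8: nums[8]=14 > 11 → no swap
j=9: nums[9]=20 > 11 → no swap
final swap nums[4],nums[10] → [7,9,2,8,11,13,19,17,14,20,18]; return 4
p = 4; k-1 = 2 < 4 ⇒ left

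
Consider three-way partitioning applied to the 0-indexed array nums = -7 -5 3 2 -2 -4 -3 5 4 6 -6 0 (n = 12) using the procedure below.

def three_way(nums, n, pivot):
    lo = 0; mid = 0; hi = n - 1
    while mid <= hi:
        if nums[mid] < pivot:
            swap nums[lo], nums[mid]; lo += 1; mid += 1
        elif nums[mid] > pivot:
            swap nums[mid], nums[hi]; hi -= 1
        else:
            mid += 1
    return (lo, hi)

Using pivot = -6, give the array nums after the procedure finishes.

-7 -6 2 -2 -4 -3 5 4 6 3 0 -5

pivot = -6; lo=0, mid=0, hi=11
nums[mid]=-7<-6: swap nums[0],nums[0]; lo=1,mid=1 → -7 -5 3 2 -2 -4 -3 5 4 6 -6 0
nums[mid]=-5>-6: swap nums[1],nums[11]; hi=10 → -7 0 3 2 -2 -4 -3 5 4 6 -6 -5
nums[mid]=0>-6: swap nums[1],nums[10]; hi=9 → -7 -6 3 2 -2 -4 -3 5 4 6 0 -5
nums[mid]=-6=-6: mid=2
nums[mid]=3>-6: swap nums[2],nums[9]; hi=8 → -7 -6 6 2 -2 -4 -3 5 4 3 0 -5
nums[mid]=6>-6: swap nums[2],nums[8]; hi=7 → -7 -6 4 2 -2 -4 -3 5 6 3 0 -5
nums[mid]=4>-6: swap nums[2],nums[7]; hi=6 → -7 -6 5 2 -2 -4 -3 4 6 3 0 -5
nums[mid]=5>-6: swap nums[2],nums[6]; hi=5 → -7 -6 -3 2 -2 -4 5 4 6 3 0 -5
nums[mid]=-3>-6: swap nums[2],nums[5]; hi=4 → -7 -6 -4 2 -2 -3 5 4 6 3 0 -5
nums[mid]=-4>-6: swap nums[2],nums[4]; hi=3 → -7 -6 -2 2 -4 -3 5 4 6 3 0 -5
nums[mid]=-2>-6: swap nums[2],nums[3]; hi=2 → -7 -6 2 -2 -4 -3 5 4 6 3 0 -5
nums[mid]=2>-6: swap nums[2],nums[2]; hi=1 → -7 -6 2 -2 -4 -3 5 4 6 3 0 -5
end: lo=1, hi=1; nums = -7 -6 2 -2 -4 -3 5 4 6 3 0 -5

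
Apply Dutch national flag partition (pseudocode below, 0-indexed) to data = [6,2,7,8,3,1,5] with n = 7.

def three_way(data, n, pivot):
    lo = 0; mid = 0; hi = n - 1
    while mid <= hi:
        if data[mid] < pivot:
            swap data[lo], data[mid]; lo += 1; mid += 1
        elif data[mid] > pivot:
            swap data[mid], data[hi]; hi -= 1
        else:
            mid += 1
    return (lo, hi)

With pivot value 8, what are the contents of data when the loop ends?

[6,2,7,3,1,5,8]

lo=0 mid=0 hi=6
6<8: swap(0,0), lo=1 mid=1 ⇒ [6,2,7,8,3,1,5]
2<8: swap(1,1), lo=2 mid=2 ⇒ [6,2,7,8,3,1,5]
7<8: swap(2,2), lo=3 mid=3 ⇒ [6,2,7,8,3,1,5]
8=8: mid=4
3<8: swap(3,4), lo=4 mid=5 ⇒ [6,2,7,3,8,1,5]
1<8: swap(4,5), lo=5 mid=6 ⇒ [6,2,7,3,1,8,5]
5<8: swap(5,6), lo=6 mid=7 ⇒ [6,2,7,3,1,5,8]
done. lo=6 hi=6; data=[6,2,7,3,1,5,8]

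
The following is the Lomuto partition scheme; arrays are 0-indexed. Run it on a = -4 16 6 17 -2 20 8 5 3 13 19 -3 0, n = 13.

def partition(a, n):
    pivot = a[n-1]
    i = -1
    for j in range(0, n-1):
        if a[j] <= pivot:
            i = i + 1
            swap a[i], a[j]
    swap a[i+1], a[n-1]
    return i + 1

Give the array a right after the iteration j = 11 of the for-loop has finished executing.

pivot = a[12] = 0; i = -1
j=0: a[0]=-4 ≤ 0 → i=0, swap a[0],a[0] (no change) → -4 16 6 17 -2 20 8 5 3 13 19 -3 0
j=1: a[1]=16 > 0 → no swap
j=2: a[2]=6 > 0 → no swap
j=3: a[3]=17 > 0 → no swap
j=4: a[4]=-2 ≤ 0 → i=1, swap a[1],a[4] → -4 -2 6 17 16 20 8 5 3 13 19 -3 0
j=5: a[5]=20 > 0 → no swap
j=6: a[6]=8 > 0 → no swap
j=7: a[7]=5 > 0 → no swap
j=8: a[8]=3 > 0 → no swap
j=9: a[9]=13 > 0 → no swap
j=10: a[10]=19 > 0 → no swap
j=11: a[11]=-3 ≤ 0 → i=2, swap a[2],a[11] → -4 -2 -3 17 16 20 8 5 3 13 19 6 0
(after j=11) a = -4 -2 -3 17 16 20 8 5 3 13 19 6 0

-4 -2 -3 17 16 20 8 5 3 13 19 6 0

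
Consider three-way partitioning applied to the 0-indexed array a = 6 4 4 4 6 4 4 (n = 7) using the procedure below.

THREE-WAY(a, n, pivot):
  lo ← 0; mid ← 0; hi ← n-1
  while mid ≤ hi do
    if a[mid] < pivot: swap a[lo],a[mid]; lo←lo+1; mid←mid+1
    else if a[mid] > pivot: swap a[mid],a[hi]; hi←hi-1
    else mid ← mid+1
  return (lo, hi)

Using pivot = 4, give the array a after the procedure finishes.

pivot = 4; lo=0, mid=0, hi=6
a[mid]=6>4: swap a[0],a[6]; hi=5 → 4 4 4 4 6 4 6
a[mid]=4=4: mid=1
a[mid]=4=4: mid=2
a[mid]=4=4: mid=3
a[mid]=4=4: mid=4
a[mid]=6>4: swap a[4],a[5]; hi=4 → 4 4 4 4 4 6 6
a[mid]=4=4: mid=5
end: lo=0, hi=4; a = 4 4 4 4 4 6 6

4 4 4 4 4 6 6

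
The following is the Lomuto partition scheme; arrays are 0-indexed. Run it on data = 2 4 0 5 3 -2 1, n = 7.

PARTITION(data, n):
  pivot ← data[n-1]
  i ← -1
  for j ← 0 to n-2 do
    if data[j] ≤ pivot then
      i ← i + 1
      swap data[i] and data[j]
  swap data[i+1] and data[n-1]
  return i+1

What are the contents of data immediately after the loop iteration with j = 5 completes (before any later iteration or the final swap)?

pivot=1, i=-1
j=0: 2>1, skip
j=1: 4>1, skip
j=2: 0≤1, i=0, swap(0,2) ⇒ 0 4 2 5 3 -2 1
j=3: 5>1, skip
j=4: 3>1, skip
j=5: -2≤1, i=1, swap(1,5) ⇒ 0 -2 2 5 3 4 1
(after j=5) data = 0 -2 2 5 3 4 1

0 -2 2 5 3 4 1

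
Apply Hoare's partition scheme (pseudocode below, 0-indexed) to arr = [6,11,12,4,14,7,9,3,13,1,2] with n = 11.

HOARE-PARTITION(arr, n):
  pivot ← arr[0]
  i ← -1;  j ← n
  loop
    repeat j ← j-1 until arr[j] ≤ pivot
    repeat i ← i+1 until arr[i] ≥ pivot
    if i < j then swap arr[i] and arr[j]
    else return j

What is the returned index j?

pivot = arr[0] = 6; i = -1, j = 11
j→10 (arr[10]=2≤6), i→0 (arr[0]=6≥6); i<j, swap → [2,11,12,4,14,7,9,3,13,1,6]
j→9 (arr[9]=1≤6), i→1 (arr[1]=11≥6); i<j, swap → [2,1,12,4,14,7,9,3,13,11,6]
j→7 (arr[7]=3≤6), i→2 (arr[2]=12≥6); i<j, swap → [2,1,3,4,14,7,9,12,13,11,6]
j→3, i→4; i≥j, return j=3. arr = [2,1,3,4,14,7,9,12,13,11,6]

3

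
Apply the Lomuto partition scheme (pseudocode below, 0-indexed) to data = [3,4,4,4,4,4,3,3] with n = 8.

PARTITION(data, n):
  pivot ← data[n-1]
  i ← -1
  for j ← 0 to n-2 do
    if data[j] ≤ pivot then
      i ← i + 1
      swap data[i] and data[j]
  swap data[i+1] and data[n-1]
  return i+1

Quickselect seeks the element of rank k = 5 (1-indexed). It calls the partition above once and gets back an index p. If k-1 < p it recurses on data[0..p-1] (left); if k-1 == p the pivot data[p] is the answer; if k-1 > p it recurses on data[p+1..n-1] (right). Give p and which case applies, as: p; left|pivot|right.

2; right

pivot=3, i=-1
j=0: 3≤3, i=0, swap(0,0) ⇒ [3,4,4,4,4,4,3,3]
j=1: 4>3, skip
j=2: 4>3, skip
j=3: 4>3, skip
j=4: 4>3, skip
j=5: 4>3, skip
j=6: 3≤3, i=1, swap(1,6) ⇒ [3,3,4,4,4,4,4,3]
swap(2,7) ⇒ [3,3,3,4,4,4,4,4]; return 2
p = 2; k-1 = 4 > 2 ⇒ right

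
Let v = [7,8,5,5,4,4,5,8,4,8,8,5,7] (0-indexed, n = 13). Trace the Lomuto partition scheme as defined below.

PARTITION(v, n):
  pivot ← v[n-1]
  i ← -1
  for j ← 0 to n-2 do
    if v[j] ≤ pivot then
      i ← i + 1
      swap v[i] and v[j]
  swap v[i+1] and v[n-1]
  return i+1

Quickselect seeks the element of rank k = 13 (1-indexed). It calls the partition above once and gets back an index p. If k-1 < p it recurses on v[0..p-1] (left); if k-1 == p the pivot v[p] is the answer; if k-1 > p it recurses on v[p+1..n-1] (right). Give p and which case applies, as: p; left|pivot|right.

pivot=7, i=-1
j=0: 7≤7, i=0, swap(0,0) ⇒ [7,8,5,5,4,4,5,8,4,8,8,5,7]
j=1: 8>7, skip
j=2: 5≤7, i=1, swap(1,2) ⇒ [7,5,8,5,4,4,5,8,4,8,8,5,7]
j=3: 5≤7, i=2, swap(2,3) ⇒ [7,5,5,8,4,4,5,8,4,8,8,5,7]
j=4: 4≤7, i=3, swap(3,4) ⇒ [7,5,5,4,8,4,5,8,4,8,8,5,7]
j=5: 4≤7, i=4, swap(4,5) ⇒ [7,5,5,4,4,8,5,8,4,8,8,5,7]
j=6: 5≤7, i=5, swap(5,6) ⇒ [7,5,5,4,4,5,8,8,4,8,8,5,7]
j=7: 8>7, skip
j=8: 4≤7, i=6, swap(6,8) ⇒ [7,5,5,4,4,5,4,8,8,8,8,5,7]
j=9: 8>7, skip
j=10: 8>7, skip
j=11: 5≤7, i=7, swap(7,11) ⇒ [7,5,5,4,4,5,4,5,8,8,8,8,7]
swap(8,12) ⇒ [7,5,5,4,4,5,4,5,7,8,8,8,8]; return 8
p = 8; k-1 = 12 > 8 ⇒ right

8; right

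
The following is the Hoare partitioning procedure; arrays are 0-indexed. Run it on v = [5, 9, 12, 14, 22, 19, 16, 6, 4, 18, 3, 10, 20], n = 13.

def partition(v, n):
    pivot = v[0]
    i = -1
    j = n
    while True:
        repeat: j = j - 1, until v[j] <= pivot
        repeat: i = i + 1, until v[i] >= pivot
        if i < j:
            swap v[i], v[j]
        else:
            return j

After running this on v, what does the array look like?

[3, 4, 12, 14, 22, 19, 16, 6, 9, 18, 5, 10, 20]

pivot=5
j stops at 10 (3), i stops at 0 (5); swap ⇒ [3, 9, 12, 14, 22, 19, 16, 6, 4, 18, 5, 10, 20]
j stops at 8 (4), i stops at 1 (9); swap ⇒ [3, 4, 12, 14, 22, 19, 16, 6, 9, 18, 5, 10, 20]
j stops at 1, i stops at 2; i≥j ⇒ return 1. v=[3, 4, 12, 14, 22, 19, 16, 6, 9, 18, 5, 10, 20]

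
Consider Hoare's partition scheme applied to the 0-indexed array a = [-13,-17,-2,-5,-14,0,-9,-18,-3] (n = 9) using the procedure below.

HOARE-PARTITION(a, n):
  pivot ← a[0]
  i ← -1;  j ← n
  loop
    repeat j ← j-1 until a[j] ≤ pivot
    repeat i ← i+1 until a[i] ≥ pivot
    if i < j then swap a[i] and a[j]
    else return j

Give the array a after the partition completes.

pivot=-13
j stops at 7 (-18), i stops at 0 (-13); swap ⇒ [-18,-17,-2,-5,-14,0,-9,-13,-3]
j stops at 4 (-14), i stops at 2 (-2); swap ⇒ [-18,-17,-14,-5,-2,0,-9,-13,-3]
j stops at 2, i stops at 3; i≥j ⇒ return 2. a=[-18,-17,-14,-5,-2,0,-9,-13,-3]

[-18,-17,-14,-5,-2,0,-9,-13,-3]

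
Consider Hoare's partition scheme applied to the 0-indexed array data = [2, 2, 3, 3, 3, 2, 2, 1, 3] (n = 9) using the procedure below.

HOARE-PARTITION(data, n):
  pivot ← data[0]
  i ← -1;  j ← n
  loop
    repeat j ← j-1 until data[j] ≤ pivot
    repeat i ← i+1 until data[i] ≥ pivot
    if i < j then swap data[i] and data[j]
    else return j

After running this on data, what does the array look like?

[1, 2, 2, 3, 3, 3, 2, 2, 3]

pivot = data[0] = 2; i = -1, j = 9
j→7 (data[7]=1≤2), i→0 (data[0]=2≥2); i<j, swap → [1, 2, 3, 3, 3, 2, 2, 2, 3]
j→6 (data[6]=2≤2), i→1 (data[1]=2≥2); i<j, swap → [1, 2, 3, 3, 3, 2, 2, 2, 3]
j→5 (data[5]=2≤2), i→2 (data[2]=3≥2); i<j, swap → [1, 2, 2, 3, 3, 3, 2, 2, 3]
j→2, i→3; i≥j, return j=2. data = [1, 2, 2, 3, 3, 3, 2, 2, 3]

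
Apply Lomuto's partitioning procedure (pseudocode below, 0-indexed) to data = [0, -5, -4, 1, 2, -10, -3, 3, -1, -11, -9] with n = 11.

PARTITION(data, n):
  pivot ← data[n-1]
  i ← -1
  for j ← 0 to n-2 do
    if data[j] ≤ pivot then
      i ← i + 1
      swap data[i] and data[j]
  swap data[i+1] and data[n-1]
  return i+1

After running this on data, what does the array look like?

[-10, -11, -9, 1, 2, 0, -3, 3, -1, -5, -4]

pivot = data[10] = -9; i = -1
j=0: data[0]=0 > -9 → no swap
j=1: data[1]=-5 > -9 → no swap
j=2: data[2]=-4 > -9 → no swap
j=3: data[3]=1 > -9 → no swap
j=4: data[4]=2 > -9 → no swap
j=5: data[5]=-10 ≤ -9 → i=0, swap data[0],data[5] → [-10, -5, -4, 1, 2, 0, -3, 3, -1, -11, -9]
j=6: data[6]=-3 > -9 → no swap
j=7: data[7]=3 > -9 → no swap
j=8: data[8]=-1 > -9 → no swap
j=9: data[9]=-11 ≤ -9 → i=1, swap data[1],data[9] → [-10, -11, -4, 1, 2, 0, -3, 3, -1, -5, -9]
final swap data[2],data[10] → [-10, -11, -9, 1, 2, 0, -3, 3, -1, -5, -4]; return 2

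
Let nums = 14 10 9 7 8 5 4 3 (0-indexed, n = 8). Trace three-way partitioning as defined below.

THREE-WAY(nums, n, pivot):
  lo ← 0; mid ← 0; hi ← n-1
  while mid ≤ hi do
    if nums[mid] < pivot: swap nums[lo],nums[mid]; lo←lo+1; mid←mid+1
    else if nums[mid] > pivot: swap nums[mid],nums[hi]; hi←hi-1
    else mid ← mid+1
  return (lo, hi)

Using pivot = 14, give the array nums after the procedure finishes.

pivot = 14; lo=0, mid=0, hi=7
nums[mid]=14=14: mid=1
nums[mid]=10<14: swap nums[0],nums[1]; lo=1,mid=2 → 10 14 9 7 8 5 4 3
nums[mid]=9<14: swap nums[1],nums[2]; lo=2,mid=3 → 10 9 14 7 8 5 4 3
nums[mid]=7<14: swap nums[2],nums[3]; lo=3,mid=4 → 10 9 7 14 8 5 4 3
nums[mid]=8<14: swap nums[3],nums[4]; lo=4,mid=5 → 10 9 7 8 14 5 4 3
nums[mid]=5<14: swap nums[4],nums[5]; lo=5,mid=6 → 10 9 7 8 5 14 4 3
nums[mid]=4<14: swap nums[5],nums[6]; lo=6,mid=7 → 10 9 7 8 5 4 14 3
nums[mid]=3<14: swap nums[6],nums[7]; lo=7,mid=8 → 10 9 7 8 5 4 3 14
end: lo=7, hi=7; nums = 10 9 7 8 5 4 3 14

10 9 7 8 5 4 3 14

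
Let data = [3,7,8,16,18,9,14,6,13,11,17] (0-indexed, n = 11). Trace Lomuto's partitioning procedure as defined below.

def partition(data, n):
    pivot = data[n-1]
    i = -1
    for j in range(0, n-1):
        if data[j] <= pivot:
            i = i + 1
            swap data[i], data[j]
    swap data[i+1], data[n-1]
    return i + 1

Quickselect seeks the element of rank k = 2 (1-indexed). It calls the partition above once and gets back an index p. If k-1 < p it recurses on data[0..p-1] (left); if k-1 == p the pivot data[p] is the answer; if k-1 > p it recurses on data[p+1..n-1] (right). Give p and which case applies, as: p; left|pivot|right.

9; left

pivot=17, i=-1
j=0: 3≤17, i=0, swap(0,0) ⇒ [3,7,8,16,18,9,14,6,13,11,17]
j=1: 7≤17, i=1, swap(1,1) ⇒ [3,7,8,16,18,9,14,6,13,11,17]
j=2: 8≤17, i=2, swap(2,2) ⇒ [3,7,8,16,18,9,14,6,13,11,17]
j=3: 16≤17, i=3, swap(3,3) ⇒ [3,7,8,16,18,9,14,6,13,11,17]
j=4: 18>17, skip
j=5: 9≤17, i=4, swap(4,5) ⇒ [3,7,8,16,9,18,14,6,13,11,17]
j=6: 14≤17, i=5, swap(5,6) ⇒ [3,7,8,16,9,14,18,6,13,11,17]
j=7: 6≤17, i=6, swap(6,7) ⇒ [3,7,8,16,9,14,6,18,13,11,17]
j=8: 13≤17, i=7, swap(7,8) ⇒ [3,7,8,16,9,14,6,13,18,11,17]
j=9: 11≤17, i=8, swap(8,9) ⇒ [3,7,8,16,9,14,6,13,11,18,17]
swap(9,10) ⇒ [3,7,8,16,9,14,6,13,11,17,18]; return 9
p = 9; k-1 = 1 < 9 ⇒ left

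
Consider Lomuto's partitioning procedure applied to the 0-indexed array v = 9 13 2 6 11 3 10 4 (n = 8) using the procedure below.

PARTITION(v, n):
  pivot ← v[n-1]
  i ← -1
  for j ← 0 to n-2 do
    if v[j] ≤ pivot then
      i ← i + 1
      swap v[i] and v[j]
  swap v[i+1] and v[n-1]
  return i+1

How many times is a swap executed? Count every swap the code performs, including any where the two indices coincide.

pivot=4, i=-1
j=0: 9>4, skip
j=1: 13>4, skip
j=2: 2≤4, i=0, swap(0,2) ⇒ 2 13 9 6 11 3 10 4
j=3: 6>4, skip
j=4: 11>4, skip
j=5: 3≤4, i=1, swap(1,5) ⇒ 2 3 9 6 11 13 10 4
j=6: 10>4, skip
swap(2,7) ⇒ 2 3 4 6 11 13 10 9; return 2

3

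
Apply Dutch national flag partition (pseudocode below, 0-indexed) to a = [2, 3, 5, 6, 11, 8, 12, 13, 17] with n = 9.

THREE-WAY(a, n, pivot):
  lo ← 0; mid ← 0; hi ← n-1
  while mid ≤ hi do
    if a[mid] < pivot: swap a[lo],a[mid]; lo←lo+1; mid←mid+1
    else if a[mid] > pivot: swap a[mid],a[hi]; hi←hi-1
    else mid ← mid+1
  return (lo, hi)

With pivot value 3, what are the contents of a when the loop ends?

[2, 3, 6, 11, 8, 12, 13, 17, 5]

lo=0 mid=0 hi=8
2<3: swap(0,0), lo=1 mid=1 ⇒ [2, 3, 5, 6, 11, 8, 12, 13, 17]
3=3: mid=2
5>3: swap(2,8), hi=7 ⇒ [2, 3, 17, 6, 11, 8, 12, 13, 5]
17>3: swap(2,7), hi=6 ⇒ [2, 3, 13, 6, 11, 8, 12, 17, 5]
13>3: swap(2,6), hi=5 ⇒ [2, 3, 12, 6, 11, 8, 13, 17, 5]
12>3: swap(2,5), hi=4 ⇒ [2, 3, 8, 6, 11, 12, 13, 17, 5]
8>3: swap(2,4), hi=3 ⇒ [2, 3, 11, 6, 8, 12, 13, 17, 5]
11>3: swap(2,3), hi=2 ⇒ [2, 3, 6, 11, 8, 12, 13, 17, 5]
6>3: swap(2,2), hi=1 ⇒ [2, 3, 6, 11, 8, 12, 13, 17, 5]
done. lo=1 hi=1; a=[2, 3, 6, 11, 8, 12, 13, 17, 5]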